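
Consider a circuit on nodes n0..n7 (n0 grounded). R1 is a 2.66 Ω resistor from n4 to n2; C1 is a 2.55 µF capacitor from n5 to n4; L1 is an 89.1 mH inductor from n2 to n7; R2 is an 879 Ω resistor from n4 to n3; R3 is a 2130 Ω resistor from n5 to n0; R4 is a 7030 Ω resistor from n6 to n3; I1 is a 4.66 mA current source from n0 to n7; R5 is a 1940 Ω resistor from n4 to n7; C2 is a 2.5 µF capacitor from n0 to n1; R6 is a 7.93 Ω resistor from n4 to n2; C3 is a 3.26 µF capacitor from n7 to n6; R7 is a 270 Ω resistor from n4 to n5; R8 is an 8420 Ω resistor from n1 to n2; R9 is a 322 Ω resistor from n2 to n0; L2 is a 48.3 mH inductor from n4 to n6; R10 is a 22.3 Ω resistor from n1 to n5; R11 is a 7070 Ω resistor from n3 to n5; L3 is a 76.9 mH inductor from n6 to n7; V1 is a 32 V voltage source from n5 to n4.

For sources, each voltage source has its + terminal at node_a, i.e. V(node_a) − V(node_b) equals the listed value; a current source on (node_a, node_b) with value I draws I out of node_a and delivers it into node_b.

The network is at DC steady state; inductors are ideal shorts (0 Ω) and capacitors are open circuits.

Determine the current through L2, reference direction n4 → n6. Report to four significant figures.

MNA unknowns: 7 node voltages V₁..V_7 plus 4 source currents (L1, L2, L3, V1)
R1: Y=0.3759 on G[4,2]
C1: Y=0.000 on G[5,4]
L1: row V2−V7=0, i_L1 at 2,7
R2: Y=0.001138 on G[4,3]
R3: Y=0.0004695 on G[5,0]
R4: Y=0.0001422 on G[6,3]
I1: z[0]−=0.00466, z[7]+=0.00466
R5: Y=0.0005155 on G[4,7]
C2: Y=0.000 on G[0,1]
R6: Y=0.1261 on G[4,2]
C3: Y=0.000 on G[7,6]
R7: Y=0.003704 on G[4,5]
R8: Y=0.0001188 on G[1,2]
R9: Y=0.003106 on G[2,0]
L2: row V4−V6=0, i_L2 at 4,6
R10: Y=0.04484 on G[1,5]
R11: Y=0.0001414 on G[3,5]
L3: row V6−V7=0, i_L3 at 6,7
V1: row V5−V4=32, i_V1 at 5,4
solve → V1=29.02, V2=-2.899, V3=0.2856, V4=-2.899, V5=29.10, V6=-2.899, V7=-2.899
aux → i_L1=0.01279, i_L2=-0.01791, i_L3=-0.01745, i_V1=-0.1400

-0.01791 A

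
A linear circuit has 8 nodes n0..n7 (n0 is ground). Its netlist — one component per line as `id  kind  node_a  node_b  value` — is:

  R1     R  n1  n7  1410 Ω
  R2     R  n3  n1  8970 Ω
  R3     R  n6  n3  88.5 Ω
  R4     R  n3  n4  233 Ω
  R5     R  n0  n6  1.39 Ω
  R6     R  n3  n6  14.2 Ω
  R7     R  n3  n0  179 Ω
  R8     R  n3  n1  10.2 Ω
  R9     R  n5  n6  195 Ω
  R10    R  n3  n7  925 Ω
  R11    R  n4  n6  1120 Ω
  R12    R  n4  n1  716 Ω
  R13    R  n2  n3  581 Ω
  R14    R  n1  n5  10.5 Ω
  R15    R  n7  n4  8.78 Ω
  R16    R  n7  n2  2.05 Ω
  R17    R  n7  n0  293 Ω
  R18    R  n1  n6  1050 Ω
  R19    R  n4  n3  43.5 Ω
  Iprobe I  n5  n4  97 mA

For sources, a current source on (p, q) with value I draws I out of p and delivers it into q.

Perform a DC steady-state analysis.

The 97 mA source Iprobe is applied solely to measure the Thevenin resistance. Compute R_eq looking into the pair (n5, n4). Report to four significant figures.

Apply KCL at each of the 7 non-ground nodes and solve the resulting linear system.
Node n1: branches {R1, R2, R8, R12, R14, R18} → V_1 = -0.8379
Node n2: branches {R13, R16} → V_2 = 2.457
Node n3: branches {R2, R3, R4, R6, R7, R8, R10, R13, R19} → V_3 = -0.02224
Node n4: branches {R4, R11, R12, R15, R19, Iprobe} → V_4 = 2.621
Node n5: branches {R9, R14, Iprobe} → V_5 = -1.762
Node n6: branches {R3, R5, R6, R9, R11, R18} → V_6 = -0.01152
Node n7: branches {R1, R10, R15, R16, R17} → V_7 = 2.465

R_eq = 45.19 Ω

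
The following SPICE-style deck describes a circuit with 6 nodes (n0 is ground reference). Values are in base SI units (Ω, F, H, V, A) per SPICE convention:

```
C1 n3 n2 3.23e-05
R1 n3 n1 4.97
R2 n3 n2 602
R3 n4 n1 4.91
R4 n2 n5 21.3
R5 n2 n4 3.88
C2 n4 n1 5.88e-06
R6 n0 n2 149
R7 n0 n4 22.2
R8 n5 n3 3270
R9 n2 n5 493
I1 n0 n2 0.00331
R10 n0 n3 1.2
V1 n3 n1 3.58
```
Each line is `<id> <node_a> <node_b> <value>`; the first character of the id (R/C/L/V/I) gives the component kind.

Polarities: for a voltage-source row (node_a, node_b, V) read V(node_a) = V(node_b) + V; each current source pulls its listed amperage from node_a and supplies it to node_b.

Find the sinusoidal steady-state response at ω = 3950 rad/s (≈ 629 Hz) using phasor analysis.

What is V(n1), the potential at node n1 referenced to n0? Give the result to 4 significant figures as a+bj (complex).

-3.454-0.03993j V

Apply KCL at each of the 5 non-ground nodes and solve the resulting linear system.
Node n1: branches {R1, R3, C2, V1} → V_1 = -3.454-0.03993j
Node n2: branches {C1, R2, R4, R5, R6, R9, I1} → V_2 = -1.357+1.245j
Node n3: branches {C1, R1, R2, R8, R10, V1} → V_3 = 0.1258-0.03993j
Node n4: branches {R3, R5, C2, R7} → V_4 = -2.052+0.5532j
Node n5: branches {R4, R8, R9} → V_5 = -1.348+1.237j
Source currents: i(V1)=-0.9920-0.1534j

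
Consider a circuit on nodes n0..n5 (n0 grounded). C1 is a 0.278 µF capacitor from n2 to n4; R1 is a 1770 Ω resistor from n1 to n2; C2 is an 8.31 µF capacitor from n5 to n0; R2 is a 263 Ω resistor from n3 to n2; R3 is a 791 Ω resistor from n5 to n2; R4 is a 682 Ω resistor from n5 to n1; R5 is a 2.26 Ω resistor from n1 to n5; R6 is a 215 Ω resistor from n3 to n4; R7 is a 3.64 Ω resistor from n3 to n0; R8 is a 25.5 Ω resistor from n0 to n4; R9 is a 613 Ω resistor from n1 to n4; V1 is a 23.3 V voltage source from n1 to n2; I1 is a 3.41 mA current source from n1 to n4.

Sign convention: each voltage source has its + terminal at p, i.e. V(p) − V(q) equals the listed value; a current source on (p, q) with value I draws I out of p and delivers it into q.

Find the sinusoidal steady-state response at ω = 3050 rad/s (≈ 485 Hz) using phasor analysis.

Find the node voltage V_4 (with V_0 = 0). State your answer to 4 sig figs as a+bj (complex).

Apply KCL at each of the 5 non-ground nodes and solve the resulting linear system.
Node n1: branches {R1, R4, R5, R9, V1, I1} → V_1 = 1.535-2.845j
Node n2: branches {C1, R1, R2, R3, V1} → V_2 = -21.76-2.845j
Node n3: branches {R2, R6, R7} → V_3 = -0.2899-0.04667j
Node n4: branches {C1, R6, R8, R9, I1} → V_4 = 0.1438-0.5151j
Node n5: branches {C2, R3, R4, R5} → V_5 = 1.303-2.920j
Source currents: i(V1)=-0.1220-0.02912j

0.1438-0.5151j V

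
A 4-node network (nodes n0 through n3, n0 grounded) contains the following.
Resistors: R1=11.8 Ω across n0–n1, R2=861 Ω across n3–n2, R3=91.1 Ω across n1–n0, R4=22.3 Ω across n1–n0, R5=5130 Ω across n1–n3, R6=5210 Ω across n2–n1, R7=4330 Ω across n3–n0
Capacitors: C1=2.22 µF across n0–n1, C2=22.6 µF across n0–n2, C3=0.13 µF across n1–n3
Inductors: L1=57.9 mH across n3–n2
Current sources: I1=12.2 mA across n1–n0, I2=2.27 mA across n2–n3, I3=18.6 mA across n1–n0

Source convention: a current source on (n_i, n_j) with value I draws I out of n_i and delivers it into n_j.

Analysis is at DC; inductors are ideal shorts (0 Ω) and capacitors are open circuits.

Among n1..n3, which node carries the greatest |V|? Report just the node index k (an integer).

1

Apply KCL at each of the 3 non-ground nodes and solve the resulting linear system.
Node n1: branches {R1, R3, R4, C1, R5, R6, C3, I1, I3} → V_1 = -0.2189
Node n2: branches {R2, R6, C2, L1, I2} → V_2 = -0.1371
Node n3: branches {R2, R5, L1, C3, I2, R7} → V_3 = -0.1371
Source currents: i(L1)=0.002286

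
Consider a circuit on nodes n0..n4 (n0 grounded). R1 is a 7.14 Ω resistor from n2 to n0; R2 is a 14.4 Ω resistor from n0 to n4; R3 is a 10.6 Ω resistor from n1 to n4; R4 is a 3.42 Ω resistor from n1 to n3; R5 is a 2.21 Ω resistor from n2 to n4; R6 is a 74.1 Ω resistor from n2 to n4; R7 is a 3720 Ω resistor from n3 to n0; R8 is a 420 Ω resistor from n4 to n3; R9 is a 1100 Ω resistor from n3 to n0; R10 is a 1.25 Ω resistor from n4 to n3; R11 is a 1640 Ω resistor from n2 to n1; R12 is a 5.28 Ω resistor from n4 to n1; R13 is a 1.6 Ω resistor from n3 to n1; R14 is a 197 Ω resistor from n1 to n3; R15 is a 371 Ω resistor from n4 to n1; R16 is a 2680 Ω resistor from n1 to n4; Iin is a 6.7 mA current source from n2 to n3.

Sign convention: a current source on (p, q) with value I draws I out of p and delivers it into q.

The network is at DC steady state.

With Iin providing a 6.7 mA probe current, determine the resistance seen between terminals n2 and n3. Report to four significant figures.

Apply KCL at each of the 4 non-ground nodes and solve the resulting linear system.
Node n1: branches {R3, R4, R11, R12, R13, R14, R15, R16} → V_1 = 0.01360
Node n2: branches {R1, R5, R6, R11, Iin} → V_2 = -0.004405
Node n3: branches {R4, R7, R8, R9, R10, R13, R14, Iin} → V_3 = 0.01516
Node n4: branches {R2, R3, R5, R6, R8, R10, R12, R15, R16} → V_4 = 0.008626

R_eq = 2.920 Ω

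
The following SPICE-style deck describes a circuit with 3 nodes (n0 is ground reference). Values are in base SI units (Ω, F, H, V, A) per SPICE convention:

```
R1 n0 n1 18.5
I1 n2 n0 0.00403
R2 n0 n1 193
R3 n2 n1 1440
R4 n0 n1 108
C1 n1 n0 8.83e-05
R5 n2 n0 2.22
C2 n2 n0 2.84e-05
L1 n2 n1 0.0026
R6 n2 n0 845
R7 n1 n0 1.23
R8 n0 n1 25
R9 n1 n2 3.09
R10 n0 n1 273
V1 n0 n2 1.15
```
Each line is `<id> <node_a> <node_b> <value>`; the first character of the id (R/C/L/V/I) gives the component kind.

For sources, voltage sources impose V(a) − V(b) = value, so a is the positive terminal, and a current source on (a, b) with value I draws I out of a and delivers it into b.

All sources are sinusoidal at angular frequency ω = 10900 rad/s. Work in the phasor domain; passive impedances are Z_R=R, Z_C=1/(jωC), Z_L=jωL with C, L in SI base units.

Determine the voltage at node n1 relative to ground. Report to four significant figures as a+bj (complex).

Element admittances at ω=10900 rad/s:
  Y(R1) = 0.05405+0.000j S between n0,n1
  I1: injects 0.00403 A into n0 (from n2)
  Y(R2) = 0.005181+0.000j S between n0,n1
  Y(R3) = 0.0006944+0.000j S between n2,n1
  Y(R4) = 0.009259+0.000j S between n0,n1
  Y(C1) = 0.000+0.9625j S between n1,n0
  Y(R5) = 0.4505+0.000j S between n2,n0
  Y(C2) = 0.000+0.3096j S between n2,n0
  Y(L1) = 0.000-0.03529j S between n2,n1
  Y(R6) = 0.001183+0.000j S between n2,n0
  Y(R7) = 0.8130+0.000j S between n1,n0
  Y(R8) = 0.04000+0.000j S between n0,n1
  Y(R9) = 0.3236+0.000j S between n1,n2
  Y(R10) = 0.003663+0.000j S between n0,n1
  V1: constraint V(n0)−V(n2) = 1.15
Assemble and solve the 3×3 MNA system:
  V(n1)=-0.1770+0.1638j  V(n2)=-1.150+0.000j
  i(V1)=-0.8367-0.3748j

-0.1770+0.1638j V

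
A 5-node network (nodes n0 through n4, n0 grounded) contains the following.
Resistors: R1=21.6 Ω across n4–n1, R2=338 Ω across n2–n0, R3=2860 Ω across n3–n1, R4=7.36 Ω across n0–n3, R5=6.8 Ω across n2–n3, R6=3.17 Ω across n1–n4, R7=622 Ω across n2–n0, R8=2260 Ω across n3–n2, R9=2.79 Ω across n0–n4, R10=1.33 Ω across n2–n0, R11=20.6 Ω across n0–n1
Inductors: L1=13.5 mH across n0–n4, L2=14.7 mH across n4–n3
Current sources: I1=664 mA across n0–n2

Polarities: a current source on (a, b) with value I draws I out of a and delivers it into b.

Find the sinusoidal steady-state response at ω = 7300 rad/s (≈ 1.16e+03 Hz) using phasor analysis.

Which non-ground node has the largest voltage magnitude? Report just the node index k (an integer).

2

MNA unknowns: 4 node voltages V₁..V_4
R1: Y=0.04630+0.000j on G[4,1]
R2: Y=0.002959+0.000j on G[2,0]
L1: Y=0.000-0.01015j on G[0,4]
R3: Y=0.0003497+0.000j on G[3,1]
R4: Y=0.1359+0.000j on G[0,3]
R5: Y=0.1471+0.000j on G[2,3]
L2: Y=0.000-0.009319j on G[4,3]
R6: Y=0.3155+0.000j on G[1,4]
R7: Y=0.001608+0.000j on G[2,0]
R8: Y=0.0004425+0.000j on G[3,2]
R9: Y=0.3584+0.000j on G[0,4]
R10: Y=0.7519+0.000j on G[2,0]
R11: Y=0.04854+0.000j on G[0,1]
I1: z[0]−=0.664, z[2]+=0.664
solve → V1=0.001350-0.008443j, V2=0.8025+0.002430j, V3=0.4164+0.01489j, V4=0.001130-0.009599j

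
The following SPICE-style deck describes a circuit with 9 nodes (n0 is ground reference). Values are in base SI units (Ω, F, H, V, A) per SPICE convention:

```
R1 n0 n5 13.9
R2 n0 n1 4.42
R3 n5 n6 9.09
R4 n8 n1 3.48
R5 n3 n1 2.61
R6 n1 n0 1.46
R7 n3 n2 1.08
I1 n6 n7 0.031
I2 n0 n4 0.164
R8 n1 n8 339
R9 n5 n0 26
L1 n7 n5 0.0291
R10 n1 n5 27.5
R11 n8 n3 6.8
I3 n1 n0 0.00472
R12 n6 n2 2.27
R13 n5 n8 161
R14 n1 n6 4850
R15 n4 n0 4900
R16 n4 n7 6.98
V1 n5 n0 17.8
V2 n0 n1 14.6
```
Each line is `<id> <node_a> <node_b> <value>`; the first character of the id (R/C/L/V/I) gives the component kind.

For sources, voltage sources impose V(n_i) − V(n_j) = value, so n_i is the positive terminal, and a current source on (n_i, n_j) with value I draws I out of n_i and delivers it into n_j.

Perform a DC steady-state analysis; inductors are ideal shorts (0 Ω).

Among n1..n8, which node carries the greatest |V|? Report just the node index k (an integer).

Element admittances at DC:
  Y(R1) = 0.07194 S between n0,n5
  Y(R2) = 0.2262 S between n0,n1
  Y(R3) = 0.1100 S between n5,n6
  Y(R4) = 0.2874 S between n8,n1
  Y(R5) = 0.3831 S between n3,n1
  Y(R6) = 0.6849 S between n1,n0
  Y(R7) = 0.9259 S between n3,n2
  I1: injects 0.031 A into n7 (from n6)
  I2: injects 0.164 A into n4 (from n0)
  Y(R8) = 0.002950 S between n1,n8
  Y(R9) = 0.03846 S between n5,n0
  L1: short n7↔n5 (DC inductor)
  Y(R10) = 0.03636 S between n1,n5
  Y(R11) = 0.1471 S between n8,n3
  I3: injects 0.00472 A into n0 (from n1)
  Y(R12) = 0.4405 S between n6,n2
  Y(R13) = 0.006211 S between n5,n8
  Y(R14) = 0.0002062 S between n1,n6
  Y(R15) = 0.0002041 S between n4,n0
  Y(R16) = 0.1433 S between n4,n7
  V1: constraint V(n5)−V(n0) = 17.8
  V2: constraint V(n0)−V(n1) = 14.6
Assemble and solve the 11×11 MNA system:
  V(n1)=-14.60  V(n2)=-7.512  V(n3)=-9.889  V(n4)=18.92  V(n5)=17.80  V(n6)=-2.515  V(n7)=17.80  V(n8)=-12.58
  i(L1)=0.1911  i(V1)=-5.376  i(V2)=-16.87

4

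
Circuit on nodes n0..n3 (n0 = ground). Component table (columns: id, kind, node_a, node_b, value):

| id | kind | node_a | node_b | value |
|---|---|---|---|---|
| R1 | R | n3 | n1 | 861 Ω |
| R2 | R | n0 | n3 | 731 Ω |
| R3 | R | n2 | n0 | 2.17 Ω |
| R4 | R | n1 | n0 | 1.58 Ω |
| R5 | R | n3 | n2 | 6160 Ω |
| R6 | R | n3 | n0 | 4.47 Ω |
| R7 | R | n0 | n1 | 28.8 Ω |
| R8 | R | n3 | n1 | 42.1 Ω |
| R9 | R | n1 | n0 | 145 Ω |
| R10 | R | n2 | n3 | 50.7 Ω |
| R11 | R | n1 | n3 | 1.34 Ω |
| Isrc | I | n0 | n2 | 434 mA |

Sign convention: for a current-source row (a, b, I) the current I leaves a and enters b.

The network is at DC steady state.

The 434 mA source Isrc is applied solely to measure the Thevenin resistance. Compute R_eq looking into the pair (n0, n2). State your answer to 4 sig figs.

Element admittances at DC:
  Y(R1) = 0.001161 S between n3,n1
  Y(R2) = 0.001368 S between n0,n3
  Y(R3) = 0.4608 S between n2,n0
  Y(R4) = 0.6329 S between n1,n0
  Y(R5) = 0.0001623 S between n3,n2
  Y(R6) = 0.2237 S between n3,n0
  Y(R7) = 0.03472 S between n0,n1
  Y(R8) = 0.02375 S between n3,n1
  Y(R9) = 0.006897 S between n1,n0
  Y(R10) = 0.01972 S between n2,n3
  Y(R11) = 0.7463 S between n1,n3
  Isrc: injects 0.434 A into n2 (from n0)
Assemble and solve the 3×3 MNA system:
  V(n1)=0.01586  V(n2)=0.9041  V(n3)=0.02973

R_eq = 2.083 Ω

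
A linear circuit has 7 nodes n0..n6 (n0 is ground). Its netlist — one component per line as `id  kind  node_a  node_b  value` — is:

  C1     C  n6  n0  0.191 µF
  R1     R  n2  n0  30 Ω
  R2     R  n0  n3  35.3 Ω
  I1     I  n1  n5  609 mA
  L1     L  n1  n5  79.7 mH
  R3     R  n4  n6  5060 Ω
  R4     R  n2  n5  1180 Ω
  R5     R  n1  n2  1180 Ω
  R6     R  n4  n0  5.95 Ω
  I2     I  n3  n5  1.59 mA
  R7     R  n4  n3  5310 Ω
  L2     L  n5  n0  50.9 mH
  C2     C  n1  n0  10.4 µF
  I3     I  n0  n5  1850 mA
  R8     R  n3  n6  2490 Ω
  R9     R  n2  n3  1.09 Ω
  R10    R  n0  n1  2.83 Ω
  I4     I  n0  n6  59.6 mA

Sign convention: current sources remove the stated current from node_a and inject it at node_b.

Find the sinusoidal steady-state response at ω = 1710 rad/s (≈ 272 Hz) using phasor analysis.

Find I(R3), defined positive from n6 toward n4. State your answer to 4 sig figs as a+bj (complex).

0.01528-0.008141j A

MNA unknowns: 6 node voltages V₁..V_6
C1: Y=0.000+0.0003266j on G[6,0]
R1: Y=0.03333+0.000j on G[2,0]
R2: Y=0.02833+0.000j on G[0,3]
I1: z[1]−=0.609, z[5]+=0.609
L1: Y=0.000-0.007337j on G[1,5]
R3: Y=0.0001976+0.000j on G[4,6]
R4: Y=0.0008475+0.000j on G[2,5]
R5: Y=0.0008475+0.000j on G[1,2]
R6: Y=0.1681+0.000j on G[4,0]
I2: z[3]−=0.00159, z[5]+=0.00159
R7: Y=0.0001883+0.000j on G[4,3]
L2: Y=0.000-0.01149j on G[5,0]
C2: Y=0.000+0.01778j on G[1,0]
I3: z[0]−=1.85, z[5]+=1.85
R8: Y=0.0004016+0.000j on G[3,6]
R9: Y=0.9174+0.000j on G[2,3]
R10: Y=0.3534+0.000j on G[0,1]
I4: z[0]−=0.0596, z[6]+=0.0596
solve → V1=0.9784-0.1534j, V2=0.5499+1.495j, V3=0.5642+1.432j, V4=0.09143-0.04678j, V5=6.183+130.4j, V6=77.39-41.24j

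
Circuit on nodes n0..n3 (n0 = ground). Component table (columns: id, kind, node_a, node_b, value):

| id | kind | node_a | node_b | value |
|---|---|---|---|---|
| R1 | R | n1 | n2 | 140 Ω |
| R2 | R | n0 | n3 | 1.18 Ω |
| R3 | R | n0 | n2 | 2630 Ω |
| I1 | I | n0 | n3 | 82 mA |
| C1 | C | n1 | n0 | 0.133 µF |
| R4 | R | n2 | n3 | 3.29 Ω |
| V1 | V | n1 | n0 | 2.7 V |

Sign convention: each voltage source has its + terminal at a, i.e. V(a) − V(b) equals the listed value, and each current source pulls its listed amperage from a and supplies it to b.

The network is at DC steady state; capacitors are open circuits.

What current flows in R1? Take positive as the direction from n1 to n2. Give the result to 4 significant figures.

Apply KCL at each of the 3 non-ground nodes and solve the resulting linear system.
Node n1: branches {R1, C1, V1} → V_1 = 2.700
Node n2: branches {R1, R3, R4} → V_2 = 0.1770
Node n3: branches {R2, I1, R4} → V_3 = 0.1179
Source currents: i(V1)=-0.01802

0.01802 A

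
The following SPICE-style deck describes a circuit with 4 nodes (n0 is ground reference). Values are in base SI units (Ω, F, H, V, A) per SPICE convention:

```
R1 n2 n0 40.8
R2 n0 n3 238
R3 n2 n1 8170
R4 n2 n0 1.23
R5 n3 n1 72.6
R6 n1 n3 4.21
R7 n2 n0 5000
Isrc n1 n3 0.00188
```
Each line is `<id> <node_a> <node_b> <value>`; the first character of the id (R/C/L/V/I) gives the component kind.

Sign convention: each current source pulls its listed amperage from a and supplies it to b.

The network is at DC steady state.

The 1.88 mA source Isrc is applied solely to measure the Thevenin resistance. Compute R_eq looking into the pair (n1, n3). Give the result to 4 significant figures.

R_eq = 3.977 Ω

Element admittances at DC:
  Y(R1) = 0.02451 S between n2,n0
  Y(R2) = 0.004202 S between n0,n3
  Y(R3) = 0.0001224 S between n2,n1
  Y(R4) = 0.8130 S between n2,n0
  Y(R5) = 0.01377 S between n3,n1
  Y(R6) = 0.2375 S between n1,n3
  Y(R7) = 0.0002000 S between n2,n0
  Isrc: injects 0.00188 A into n3 (from n1)
Assemble and solve the 3×3 MNA system:
  V(n1)=-0.007266  V(n2)=-1.061e-06  V(n3)=0.0002116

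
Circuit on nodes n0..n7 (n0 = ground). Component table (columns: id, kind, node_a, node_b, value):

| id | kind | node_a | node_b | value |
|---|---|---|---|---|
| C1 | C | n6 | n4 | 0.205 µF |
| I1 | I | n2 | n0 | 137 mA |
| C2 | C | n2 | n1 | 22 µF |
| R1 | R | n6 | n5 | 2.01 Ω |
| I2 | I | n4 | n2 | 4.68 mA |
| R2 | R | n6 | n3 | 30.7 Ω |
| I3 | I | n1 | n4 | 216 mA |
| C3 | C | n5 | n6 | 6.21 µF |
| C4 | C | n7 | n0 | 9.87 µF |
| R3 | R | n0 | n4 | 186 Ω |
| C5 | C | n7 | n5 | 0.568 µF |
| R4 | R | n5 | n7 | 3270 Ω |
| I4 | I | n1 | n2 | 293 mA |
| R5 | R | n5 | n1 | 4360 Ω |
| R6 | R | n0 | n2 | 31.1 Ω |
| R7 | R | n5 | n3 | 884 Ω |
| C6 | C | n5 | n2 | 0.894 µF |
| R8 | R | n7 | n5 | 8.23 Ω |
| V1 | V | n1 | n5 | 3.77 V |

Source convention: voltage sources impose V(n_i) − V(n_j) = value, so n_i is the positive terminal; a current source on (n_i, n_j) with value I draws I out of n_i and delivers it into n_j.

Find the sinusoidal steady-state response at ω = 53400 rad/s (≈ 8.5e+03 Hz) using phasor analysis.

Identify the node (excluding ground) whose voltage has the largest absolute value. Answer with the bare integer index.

4

MNA unknowns: 7 node voltages V₁..V_7 plus 1 source current (V1)
C1: Y=0.000+0.01095j on G[6,4]
I1: z[2]−=0.137, z[0]+=0.137
C2: Y=0.000+1.175j on G[2,1]
R1: Y=0.4975+0.000j on G[6,5]
I2: z[4]−=0.00468, z[2]+=0.00468
R2: Y=0.03257+0.000j on G[6,3]
I3: z[1]−=0.216, z[4]+=0.216
C3: Y=0.000+0.3316j on G[5,6]
C4: Y=0.000+0.5271j on G[7,0]
R3: Y=0.005376+0.000j on G[0,4]
C5: Y=0.000+0.03033j on G[7,5]
R4: Y=0.0003058+0.000j on G[5,7]
I4: z[1]−=0.293, z[2]+=0.293
R5: Y=0.0002294+0.000j on G[5,1]
R6: Y=0.03215+0.000j on G[0,2]
R7: Y=0.001131+0.000j on G[5,3]
C6: Y=0.000+0.04774j on G[5,2]
R8: Y=0.1215+0.000j on G[7,5]
V1: row V1−V5=3.77, i_V1 at 1,5
solve → V1=2.138+1.232j, V2=1.961+1.152j, V3=-1.319+1.182j, V4=6.117-15.12j, V5=-1.632+1.232j, V6=-1.308+1.180j, V7=0.08392+0.4420j
aux → i_V1=-0.4160-0.2086j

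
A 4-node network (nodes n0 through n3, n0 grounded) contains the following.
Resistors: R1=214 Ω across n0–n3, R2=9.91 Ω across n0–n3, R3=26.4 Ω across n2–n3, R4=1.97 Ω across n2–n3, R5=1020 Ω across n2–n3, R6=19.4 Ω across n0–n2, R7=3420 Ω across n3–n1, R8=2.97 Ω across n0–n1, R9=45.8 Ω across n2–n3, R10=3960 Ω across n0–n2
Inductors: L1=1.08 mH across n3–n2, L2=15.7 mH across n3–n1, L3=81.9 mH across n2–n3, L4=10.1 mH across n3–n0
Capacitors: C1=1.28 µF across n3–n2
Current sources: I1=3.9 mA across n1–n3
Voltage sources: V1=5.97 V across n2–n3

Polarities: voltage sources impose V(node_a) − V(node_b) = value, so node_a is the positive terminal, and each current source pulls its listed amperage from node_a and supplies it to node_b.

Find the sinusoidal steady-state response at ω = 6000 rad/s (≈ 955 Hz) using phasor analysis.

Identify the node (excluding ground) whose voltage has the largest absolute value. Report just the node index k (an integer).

Apply KCL at each of the 3 non-ground nodes and solve the resulting linear system.
Node n1: branches {L2, I1, R7, R8} → V_1 = -0.02515+0.05807j
Node n2: branches {L1, C1, R3, R4, R5, R6, L3, R9, R10, V1} → V_2 = 4.093-0.3211j
Node n3: branches {R1, L1, R2, L2, C1, I1, R3, R4, R5, R7, L3, L4, R9, V1} → V_3 = -1.877-0.3211j
Source currents: i(V1)=-3.605+0.9042j

2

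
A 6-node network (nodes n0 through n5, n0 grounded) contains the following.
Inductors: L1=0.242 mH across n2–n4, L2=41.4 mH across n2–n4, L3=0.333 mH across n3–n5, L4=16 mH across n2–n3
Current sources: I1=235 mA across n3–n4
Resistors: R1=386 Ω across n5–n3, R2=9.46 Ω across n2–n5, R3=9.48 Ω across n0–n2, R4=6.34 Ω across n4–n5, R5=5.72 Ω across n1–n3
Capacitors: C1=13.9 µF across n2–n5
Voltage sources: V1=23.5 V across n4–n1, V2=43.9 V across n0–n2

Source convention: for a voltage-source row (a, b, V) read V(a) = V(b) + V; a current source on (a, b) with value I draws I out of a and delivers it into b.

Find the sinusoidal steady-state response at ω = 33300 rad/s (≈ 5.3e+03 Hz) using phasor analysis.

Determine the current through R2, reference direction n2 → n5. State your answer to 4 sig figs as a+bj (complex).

Apply KCL at each of the 5 non-ground nodes and solve the resulting linear system.
Node n1: branches {R5, V1} → V_1 = -59.04-1.223j
Node n2: branches {L1, L2, R2, R3, C1, L4, V2} → V_2 = -43.90+0.000j
Node n3: branches {I1, R1, L3, L4, R5} → V_3 = -55.67-8.418j
Node n4: branches {L1, I1, L2, R4, V1} → V_4 = -35.54-1.223j
Node n5: branches {R1, R2, L3, C1, R4} → V_5 = -41.72+0.1332j
Source currents: i(V1)=-0.5881+1.258j, i(V2)=-4.631+0.000j

-0.2301-0.01408j A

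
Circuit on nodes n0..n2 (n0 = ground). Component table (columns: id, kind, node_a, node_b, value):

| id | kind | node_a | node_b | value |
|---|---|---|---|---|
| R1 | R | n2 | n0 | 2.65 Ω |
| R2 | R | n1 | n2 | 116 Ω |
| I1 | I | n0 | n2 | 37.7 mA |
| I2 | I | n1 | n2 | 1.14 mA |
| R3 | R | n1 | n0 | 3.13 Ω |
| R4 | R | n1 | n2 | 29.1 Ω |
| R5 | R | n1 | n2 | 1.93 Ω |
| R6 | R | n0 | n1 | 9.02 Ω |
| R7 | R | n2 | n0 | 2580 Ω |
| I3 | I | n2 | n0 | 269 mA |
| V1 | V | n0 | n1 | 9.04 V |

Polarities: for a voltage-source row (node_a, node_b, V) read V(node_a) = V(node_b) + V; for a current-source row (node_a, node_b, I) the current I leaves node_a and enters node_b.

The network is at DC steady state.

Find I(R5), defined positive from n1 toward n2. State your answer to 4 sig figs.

-1.758 A

MNA unknowns: 2 node voltages V₁..V_2 plus 1 source current (V1)
R1: Y=0.3774 on G[2,0]
R2: Y=0.008621 on G[1,2]
I1: z[0]−=0.0377, z[2]+=0.0377
I2: z[1]−=0.00114, z[2]+=0.00114
R3: Y=0.3195 on G[1,0]
R4: Y=0.03436 on G[1,2]
R5: Y=0.5181 on G[1,2]
R6: Y=0.1109 on G[0,1]
R7: Y=0.0003876 on G[2,0]
I3: z[2]−=0.269, z[0]+=0.269
V1: row V0−V1=9.04, i_V1 at 0,1
solve → V1=-9.040, V2=-5.648
aux → i_V1=-5.793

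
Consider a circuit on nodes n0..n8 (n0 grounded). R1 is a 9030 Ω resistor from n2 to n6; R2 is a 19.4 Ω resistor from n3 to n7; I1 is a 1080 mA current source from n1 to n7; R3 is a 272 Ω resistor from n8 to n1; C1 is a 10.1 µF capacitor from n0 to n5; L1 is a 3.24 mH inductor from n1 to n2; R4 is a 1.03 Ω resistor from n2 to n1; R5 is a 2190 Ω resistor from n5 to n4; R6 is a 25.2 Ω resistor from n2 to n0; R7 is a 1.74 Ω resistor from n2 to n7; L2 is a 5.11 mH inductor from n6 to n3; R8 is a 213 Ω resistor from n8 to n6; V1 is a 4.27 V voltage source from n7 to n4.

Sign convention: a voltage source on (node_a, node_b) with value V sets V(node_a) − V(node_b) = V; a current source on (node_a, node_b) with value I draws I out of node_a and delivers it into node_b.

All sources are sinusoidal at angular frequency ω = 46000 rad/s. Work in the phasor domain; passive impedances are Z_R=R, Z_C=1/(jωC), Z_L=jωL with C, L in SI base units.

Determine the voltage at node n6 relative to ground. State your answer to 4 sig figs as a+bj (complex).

1.244-1.107j V

Element admittances at ω=46000 rad/s:
  Y(R1) = 0.0001107+0.000j S between n2,n6
  Y(R2) = 0.05155+0.000j S between n3,n7
  I1: injects 1.08 A into n7 (from n1)
  Y(R3) = 0.003676+0.000j S between n8,n1
  Y(C1) = 0.000+0.4646j S between n0,n5
  Y(L1) = 0.000-0.006710j S between n1,n2
  Y(R4) = 0.9709+0.000j S between n2,n1
  Y(R5) = 0.0004566+0.000j S between n5,n4
  Y(R6) = 0.03968+0.000j S between n2,n0
  Y(R7) = 0.5747+0.000j S between n2,n7
  Y(L2) = 0.000-0.004254j S between n6,n3
  Y(R8) = 0.004695+0.000j S between n8,n6
  V1: constraint V(n7)−V(n4) = 4.27
Assemble and solve the 9×9 MNA system:
  V(n1)=-1.080-0.01000j  V(n2)=0.02727-2.070e-05j  V(n3)=1.804+0.05040j  V(n4)=-2.370+0.004128j  V(n5)=1.768e-06+0.002330j  V(n6)=1.244-1.107j  V(n7)=1.900+0.004128j  V(n8)=0.2230-0.6255j
  i(V1)=-0.001082+8.214e-07j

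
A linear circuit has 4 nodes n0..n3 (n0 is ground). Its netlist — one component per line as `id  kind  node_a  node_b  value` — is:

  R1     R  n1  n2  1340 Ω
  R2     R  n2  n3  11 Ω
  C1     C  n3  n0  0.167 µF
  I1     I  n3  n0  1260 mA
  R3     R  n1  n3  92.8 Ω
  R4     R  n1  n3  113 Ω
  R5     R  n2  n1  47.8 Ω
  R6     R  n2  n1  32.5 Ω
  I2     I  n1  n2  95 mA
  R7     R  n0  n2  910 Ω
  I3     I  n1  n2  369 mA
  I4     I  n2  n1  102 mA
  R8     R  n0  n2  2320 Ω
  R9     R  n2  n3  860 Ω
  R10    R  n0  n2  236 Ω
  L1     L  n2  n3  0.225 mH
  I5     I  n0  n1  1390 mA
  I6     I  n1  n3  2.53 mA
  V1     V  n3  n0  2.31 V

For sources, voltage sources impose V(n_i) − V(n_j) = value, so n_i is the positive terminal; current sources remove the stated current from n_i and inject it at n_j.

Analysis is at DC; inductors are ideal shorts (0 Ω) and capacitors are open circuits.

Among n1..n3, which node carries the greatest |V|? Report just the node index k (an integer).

1

Apply KCL at each of the 3 non-ground nodes and solve the resulting linear system.
Node n1: branches {R1, R3, R4, R5, R6, I2, I3, I4, I5, I6} → V_1 = 16.54
Node n2: branches {R1, R2, R5, R6, I2, R7, I3, I4, R8, R9, R10, L1} → V_2 = 2.310
Node n3: branches {R2, C1, I1, R3, R4, R9, L1, I6, V1} → V_3 = 2.310
Source currents: i(L1)=1.095, i(V1)=0.1167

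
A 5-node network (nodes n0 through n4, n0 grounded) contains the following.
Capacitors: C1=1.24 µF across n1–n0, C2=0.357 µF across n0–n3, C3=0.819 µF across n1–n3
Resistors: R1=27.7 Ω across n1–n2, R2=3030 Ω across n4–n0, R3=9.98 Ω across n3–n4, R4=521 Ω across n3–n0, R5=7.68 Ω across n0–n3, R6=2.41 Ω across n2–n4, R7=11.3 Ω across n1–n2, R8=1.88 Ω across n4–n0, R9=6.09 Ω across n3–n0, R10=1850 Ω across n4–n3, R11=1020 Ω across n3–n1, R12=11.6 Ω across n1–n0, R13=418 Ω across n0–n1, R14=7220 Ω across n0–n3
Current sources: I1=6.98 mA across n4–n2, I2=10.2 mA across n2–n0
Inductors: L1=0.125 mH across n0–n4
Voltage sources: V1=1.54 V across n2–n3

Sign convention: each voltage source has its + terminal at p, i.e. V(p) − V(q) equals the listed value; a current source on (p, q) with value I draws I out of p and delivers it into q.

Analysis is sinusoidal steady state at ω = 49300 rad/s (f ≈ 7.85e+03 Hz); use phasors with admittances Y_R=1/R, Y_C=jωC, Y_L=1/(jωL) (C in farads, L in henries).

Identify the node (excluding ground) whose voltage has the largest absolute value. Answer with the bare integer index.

2

Element admittances at ω=49300 rad/s:
  Y(C1) = 0.000+0.06113j S between n1,n0
  Y(R1) = 0.03610+0.000j S between n1,n2
  Y(R2) = 0.0003300+0.000j S between n4,n0
  Y(R3) = 0.1002+0.000j S between n3,n4
  Y(R4) = 0.001919+0.000j S between n3,n0
  Y(R5) = 0.1302+0.000j S between n0,n3
  I1: injects 0.00698 A into n2 (from n4)
  Y(R6) = 0.4149+0.000j S between n2,n4
  Y(C2) = 0.000+0.01760j S between n0,n3
  Y(C3) = 0.000+0.04038j S between n1,n3
  Y(R7) = 0.08850+0.000j S between n1,n2
  Y(R8) = 0.5319+0.000j S between n4,n0
  Y(R9) = 0.1642+0.000j S between n3,n0
  Y(L1) = 0.000-0.1623j S between n0,n4
  Y(R10) = 0.0005405+0.000j S between n4,n3
  Y(R11) = 0.0009804+0.000j S between n3,n1
  I2: injects 0.0102 A into n0 (from n2)
  Y(R12) = 0.08621+0.000j S between n1,n0
  Y(R13) = 0.002392+0.000j S between n0,n1
  Y(R14) = 0.0001385+0.000j S between n0,n3
  V1: constraint V(n2)−V(n3) = 1.54
Assemble and solve the 5×5 MNA system:
  V(n1)=0.3572-0.2631j  V(n2)=0.8534+0.06069j  V(n3)=-0.6866+0.06069j  V(n4)=0.2545+0.06928j
  i(V1)=-0.3135-0.03678j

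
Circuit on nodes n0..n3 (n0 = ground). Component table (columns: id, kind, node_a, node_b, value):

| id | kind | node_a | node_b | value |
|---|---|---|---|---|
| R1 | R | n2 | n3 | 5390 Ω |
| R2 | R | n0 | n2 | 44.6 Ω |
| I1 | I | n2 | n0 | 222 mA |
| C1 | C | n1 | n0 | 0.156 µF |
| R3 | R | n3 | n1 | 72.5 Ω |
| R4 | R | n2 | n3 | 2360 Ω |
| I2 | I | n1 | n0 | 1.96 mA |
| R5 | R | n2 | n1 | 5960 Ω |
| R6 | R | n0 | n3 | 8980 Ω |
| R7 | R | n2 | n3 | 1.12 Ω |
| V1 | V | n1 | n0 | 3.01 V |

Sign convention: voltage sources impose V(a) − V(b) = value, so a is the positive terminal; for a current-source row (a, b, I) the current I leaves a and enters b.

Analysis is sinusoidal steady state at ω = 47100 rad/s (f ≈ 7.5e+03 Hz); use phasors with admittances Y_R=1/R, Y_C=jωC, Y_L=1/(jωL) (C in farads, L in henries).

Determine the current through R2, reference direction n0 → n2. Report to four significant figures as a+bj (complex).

0.1116+0.000j A

MNA unknowns: 3 node voltages V₁..V_3 plus 1 source current (V1)
R1: Y=0.0001855+0.000j on G[2,3]
R2: Y=0.02242+0.000j on G[0,2]
I1: z[2]−=0.222, z[0]+=0.222
C1: Y=0.000+0.007348j on G[1,0]
R3: Y=0.01379+0.000j on G[3,1]
R4: Y=0.0004237+0.000j on G[2,3]
I2: z[1]−=0.00196, z[0]+=0.00196
R5: Y=0.0001678+0.000j on G[2,1]
R6: Y=0.0001114+0.000j on G[0,3]
R7: Y=0.8929+0.000j on G[2,3]
V1: row V1−V0=3.01, i_V1 at 1,0
solve → V1=3.010+0.000j, V2=-4.978+0.000j, V3=-4.856+0.000j
aux → i_V1=-0.1118-0.02212j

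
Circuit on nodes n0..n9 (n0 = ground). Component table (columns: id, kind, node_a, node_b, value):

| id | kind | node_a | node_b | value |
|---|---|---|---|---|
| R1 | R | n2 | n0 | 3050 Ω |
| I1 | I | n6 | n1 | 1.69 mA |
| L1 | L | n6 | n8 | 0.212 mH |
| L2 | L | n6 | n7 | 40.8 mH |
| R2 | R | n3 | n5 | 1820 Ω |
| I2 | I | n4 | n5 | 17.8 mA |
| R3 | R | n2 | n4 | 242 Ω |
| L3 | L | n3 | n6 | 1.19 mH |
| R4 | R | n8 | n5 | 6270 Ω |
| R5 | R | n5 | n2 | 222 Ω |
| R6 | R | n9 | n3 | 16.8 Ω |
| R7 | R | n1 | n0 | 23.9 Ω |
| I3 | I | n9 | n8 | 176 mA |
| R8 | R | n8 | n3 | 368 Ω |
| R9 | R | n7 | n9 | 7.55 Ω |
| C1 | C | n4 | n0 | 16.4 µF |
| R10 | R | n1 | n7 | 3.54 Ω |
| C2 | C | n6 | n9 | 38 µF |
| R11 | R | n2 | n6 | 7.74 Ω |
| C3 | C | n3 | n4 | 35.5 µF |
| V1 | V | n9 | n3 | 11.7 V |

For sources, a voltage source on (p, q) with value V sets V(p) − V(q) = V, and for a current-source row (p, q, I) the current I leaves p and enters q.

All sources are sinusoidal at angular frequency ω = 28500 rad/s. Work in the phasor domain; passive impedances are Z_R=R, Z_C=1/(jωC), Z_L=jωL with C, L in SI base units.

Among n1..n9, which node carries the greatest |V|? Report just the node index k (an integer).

Apply KCL at each of the 9 non-ground nodes and solve the resulting linear system.
Node n1: branches {I1, R7, R10} → V_1 = 7.939+0.7258j
Node n2: branches {R1, R3, R5, R11} → V_2 = 11.60+0.9770j
Node n3: branches {R2, L3, R6, R8, C3, V1} → V_3 = -0.09705+1.081j
Node n4: branches {I2, R3, C1, C3} → V_4 = -0.06566+0.7188j
Node n5: branches {R2, I2, R4, R5} → V_5 = 13.79+1.015j
Node n6: branches {I1, L1, L2, L3, C2, R11} → V_6 = 11.93+0.9864j
Node n7: branches {L2, R9, R10} → V_7 = 9.109+0.8334j
Node n8: branches {L1, R4, I3, R8} → V_8 = 11.94+1.854j
Node n9: branches {R6, I3, R9, C2, V1} → V_9 = 11.60+1.081j
Source currents: i(V1)=-1.100+0.3208j

5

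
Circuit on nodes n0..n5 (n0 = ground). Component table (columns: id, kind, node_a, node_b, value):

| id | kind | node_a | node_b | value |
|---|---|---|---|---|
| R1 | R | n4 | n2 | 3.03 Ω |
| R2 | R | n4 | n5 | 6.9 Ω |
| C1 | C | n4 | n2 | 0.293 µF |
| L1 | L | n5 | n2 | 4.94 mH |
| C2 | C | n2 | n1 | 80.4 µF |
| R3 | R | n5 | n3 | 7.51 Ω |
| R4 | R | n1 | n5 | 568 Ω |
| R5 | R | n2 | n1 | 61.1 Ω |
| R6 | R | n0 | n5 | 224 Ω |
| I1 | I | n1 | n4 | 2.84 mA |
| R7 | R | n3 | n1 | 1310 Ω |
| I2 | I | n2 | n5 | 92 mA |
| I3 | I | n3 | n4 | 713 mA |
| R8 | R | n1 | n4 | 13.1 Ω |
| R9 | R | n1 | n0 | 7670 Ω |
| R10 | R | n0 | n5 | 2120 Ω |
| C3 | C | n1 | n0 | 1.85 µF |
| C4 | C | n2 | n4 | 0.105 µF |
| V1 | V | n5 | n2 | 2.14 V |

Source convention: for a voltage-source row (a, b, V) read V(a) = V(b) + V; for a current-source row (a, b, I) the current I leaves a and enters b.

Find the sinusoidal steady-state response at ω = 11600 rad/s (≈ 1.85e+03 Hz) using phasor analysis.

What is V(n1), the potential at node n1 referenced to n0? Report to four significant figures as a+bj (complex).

Element admittances at ω=11600 rad/s:
  Y(R1) = 0.3300+0.000j S between n4,n2
  Y(R2) = 0.1449+0.000j S between n4,n5
  Y(C1) = 0.000+0.003399j S between n4,n2
  Y(L1) = 0.000-0.01745j S between n5,n2
  Y(C2) = 0.000+0.9326j S between n2,n1
  Y(R3) = 0.1332+0.000j S between n5,n3
  Y(R4) = 0.001761+0.000j S between n1,n5
  Y(R5) = 0.01637+0.000j S between n2,n1
  Y(R6) = 0.004464+0.000j S between n0,n5
  I1: injects 0.00284 A into n4 (from n1)
  Y(R7) = 0.0007634+0.000j S between n3,n1
  I2: injects 0.092 A into n5 (from n2)
  I3: injects 0.713 A into n4 (from n3)
  Y(R8) = 0.07634+0.000j S between n1,n4
  Y(R9) = 0.0001304+0.000j S between n1,n0
  Y(R10) = 0.0004717+0.000j S between n0,n5
  Y(C3) = 0.000+0.02146j S between n1,n0
  Y(C4) = 0.000+0.001218j S between n2,n4
  V1: constraint V(n5)−V(n2) = 2.14
Assemble and solve the 6×6 MNA system:
  V(n1)=-0.1440+0.4544j  V(n2)=-0.1605+0.6141j  V(n3)=-3.357+0.6132j  V(n4)=1.703+0.5764j  V(n5)=1.980+0.6141j
  i(V1)=-0.6722+0.02845j

-0.1440+0.4544j V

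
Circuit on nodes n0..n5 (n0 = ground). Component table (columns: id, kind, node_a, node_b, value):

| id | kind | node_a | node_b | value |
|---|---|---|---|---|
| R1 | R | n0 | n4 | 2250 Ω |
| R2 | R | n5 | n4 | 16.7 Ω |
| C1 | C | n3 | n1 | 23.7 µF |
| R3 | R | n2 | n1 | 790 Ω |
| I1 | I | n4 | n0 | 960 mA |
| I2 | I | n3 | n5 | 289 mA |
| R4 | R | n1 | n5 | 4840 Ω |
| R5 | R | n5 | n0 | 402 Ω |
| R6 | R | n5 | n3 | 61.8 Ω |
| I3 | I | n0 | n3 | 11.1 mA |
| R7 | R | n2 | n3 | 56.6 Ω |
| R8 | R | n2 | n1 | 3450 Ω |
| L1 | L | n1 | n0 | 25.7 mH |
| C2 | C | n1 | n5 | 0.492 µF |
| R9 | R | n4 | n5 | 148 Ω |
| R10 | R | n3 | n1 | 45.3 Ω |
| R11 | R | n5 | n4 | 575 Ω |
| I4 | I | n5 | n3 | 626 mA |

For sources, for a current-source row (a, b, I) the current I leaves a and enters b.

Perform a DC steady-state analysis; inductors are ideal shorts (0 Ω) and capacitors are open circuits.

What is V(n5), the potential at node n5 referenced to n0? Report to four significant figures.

-90.32 V

Apply KCL at each of the 5 non-ground nodes and solve the resulting linear system.
Node n1: branches {C1, R3, R4, R8, L1, C2, R10} → V_1 = 0.000
Node n2: branches {R3, R7, R8} → V_2 = -25.79
Node n3: branches {C1, I2, R6, I3, R7, R10, I4} → V_3 = -28.06
Node n4: branches {R1, R2, I1, R9, R11} → V_4 = -103.7
Node n5: branches {R2, I2, R4, R5, R6, C2, R9, R11, I4} → V_5 = -90.32
Source currents: i(L1)=-0.6781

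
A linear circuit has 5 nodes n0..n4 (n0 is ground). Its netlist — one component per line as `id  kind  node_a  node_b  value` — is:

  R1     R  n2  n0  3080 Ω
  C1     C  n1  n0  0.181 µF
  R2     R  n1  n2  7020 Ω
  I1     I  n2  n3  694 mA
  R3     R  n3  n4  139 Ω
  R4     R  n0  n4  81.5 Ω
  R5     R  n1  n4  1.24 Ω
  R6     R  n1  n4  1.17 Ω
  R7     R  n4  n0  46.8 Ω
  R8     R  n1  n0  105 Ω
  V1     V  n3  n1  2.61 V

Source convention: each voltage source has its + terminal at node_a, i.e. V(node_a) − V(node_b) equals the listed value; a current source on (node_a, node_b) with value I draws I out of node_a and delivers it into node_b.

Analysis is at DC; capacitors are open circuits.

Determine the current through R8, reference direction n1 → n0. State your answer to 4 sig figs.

Element admittances at DC:
  Y(R1) = 0.0003247 S between n2,n0
  Y(C1) = 0.000 S between n1,n0
  Y(R2) = 0.0001425 S between n1,n2
  I1: injects 0.694 A into n3 (from n2)
  Y(R3) = 0.007194 S between n3,n4
  Y(R4) = 0.01227 S between n0,n4
  Y(R5) = 0.8065 S between n1,n4
  Y(R6) = 0.8547 S between n1,n4
  Y(R7) = 0.02137 S between n4,n0
  Y(R8) = 0.009524 S between n1,n0
  V1: constraint V(n3)−V(n1) = 2.61
Assemble and solve the 5×5 MNA system:
  V(n1)=11.32  V(n2)=-1482  V(n3)=13.93  V(n4)=11.10
  i(V1)=0.6737

0.1078 A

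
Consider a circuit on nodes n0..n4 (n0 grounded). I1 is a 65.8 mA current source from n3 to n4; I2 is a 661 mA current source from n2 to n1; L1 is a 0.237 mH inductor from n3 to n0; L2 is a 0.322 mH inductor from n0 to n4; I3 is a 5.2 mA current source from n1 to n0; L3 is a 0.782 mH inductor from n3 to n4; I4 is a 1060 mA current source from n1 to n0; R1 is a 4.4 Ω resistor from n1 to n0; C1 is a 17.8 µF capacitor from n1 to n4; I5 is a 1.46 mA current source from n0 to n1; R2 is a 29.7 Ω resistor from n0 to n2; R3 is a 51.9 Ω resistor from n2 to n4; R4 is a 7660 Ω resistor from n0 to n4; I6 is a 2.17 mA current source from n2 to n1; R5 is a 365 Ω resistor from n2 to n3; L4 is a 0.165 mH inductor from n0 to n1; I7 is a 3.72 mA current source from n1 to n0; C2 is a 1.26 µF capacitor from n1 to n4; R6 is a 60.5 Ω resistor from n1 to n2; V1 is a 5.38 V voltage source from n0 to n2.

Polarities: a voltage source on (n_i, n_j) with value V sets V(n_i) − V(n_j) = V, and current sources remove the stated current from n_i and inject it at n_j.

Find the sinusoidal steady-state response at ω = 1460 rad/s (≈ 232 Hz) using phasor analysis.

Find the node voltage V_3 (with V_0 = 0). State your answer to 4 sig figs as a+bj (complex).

Apply KCL at each of the 4 non-ground nodes and solve the resulting linear system.
Node n1: branches {I2, I3, I4, R1, C1, I5, I6, L4, I7, C2, R6} → V_1 = -0.007040-0.1191j
Node n2: branches {I2, R2, R3, I6, R5, R6, V1} → V_2 = -5.380+0.000j
Node n3: branches {I1, L1, L3, R5} → V_3 = -3.505e-05-0.02586j
Node n4: branches {I1, L2, L3, C1, R3, R4, C2} → V_4 = -6.981e-05-0.01922j
Source currents: i(V1)=0.2748+0.002409j

-3.505e-05-0.02586j V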